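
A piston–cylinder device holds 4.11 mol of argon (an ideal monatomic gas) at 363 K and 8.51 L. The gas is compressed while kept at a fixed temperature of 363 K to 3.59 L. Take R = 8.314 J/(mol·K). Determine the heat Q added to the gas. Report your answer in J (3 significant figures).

Q ≈ -10700 J

Isothermal ⇒ ΔU = 0, so Q = W = nRT ln(V₂/V₁).
Q = (4.11)(8.314)(363) ln(3.59/8.51) = 12404 × -0.8631 = -10706 J.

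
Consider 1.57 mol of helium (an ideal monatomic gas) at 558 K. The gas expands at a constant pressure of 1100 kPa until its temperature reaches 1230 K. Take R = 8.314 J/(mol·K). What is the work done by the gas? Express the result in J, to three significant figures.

Isobaric: W = P ΔV = nR ΔT.
W = (1.57)(8.314)(1230 − 558) = 8772 J.

W ≈ 8770 J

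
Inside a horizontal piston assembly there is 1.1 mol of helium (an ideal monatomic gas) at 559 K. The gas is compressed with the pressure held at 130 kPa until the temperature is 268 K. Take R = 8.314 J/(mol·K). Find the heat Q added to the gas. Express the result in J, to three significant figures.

Q ≈ -6650 J

Isobaric: W = nRΔT = (1.1)(8.314)(-291) = -2661 J.
ΔU = nCᵥΔT with Cᵥ = 3R/2: ΔU = (1.1)(12.47)(-291) = -3992 J.
Q = ΔU + W = -3992 − 2661 = -6653 J.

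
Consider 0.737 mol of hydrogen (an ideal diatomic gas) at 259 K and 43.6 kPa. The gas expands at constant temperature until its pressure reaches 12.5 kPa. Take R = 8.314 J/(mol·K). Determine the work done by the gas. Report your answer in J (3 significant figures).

W ≈ 1980 J

Isothermal process: W = nRT ln(V₂/V₁) = nRT ln(P₁/P₂).
W = (0.737)(8.314)(259) × ln(43.6/12.5)
  = 1587 × ln(3.488) = 1587 × 1.249
W_by_gas = 1983 J.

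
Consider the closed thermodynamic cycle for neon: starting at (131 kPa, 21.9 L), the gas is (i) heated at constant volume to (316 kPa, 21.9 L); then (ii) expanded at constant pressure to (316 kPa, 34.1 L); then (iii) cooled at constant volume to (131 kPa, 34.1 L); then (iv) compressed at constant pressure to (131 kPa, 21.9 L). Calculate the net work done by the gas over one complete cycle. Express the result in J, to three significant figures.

Constant-volume legs do no work.
W(ii) = (316)(34.1 − 21.9) = 3855 J; W(iv) = (131)(21.9 − 34.1) = -1598 J.
W_net = 3855 − 1598 = 2257 J (the clockwise enclosed area).

W_net ≈ 2260 J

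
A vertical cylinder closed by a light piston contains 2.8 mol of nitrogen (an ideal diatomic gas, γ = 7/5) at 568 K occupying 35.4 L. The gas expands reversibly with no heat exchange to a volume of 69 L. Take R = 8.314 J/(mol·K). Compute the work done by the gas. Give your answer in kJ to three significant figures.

Adiabatic: TV^(γ−1) = const with γ = 7/5.
T₂ = T₁ (V₁/V₂)^(γ−1) = 568 × (35.4/69)^0.4 = 568 × 0.7657 = 434.9 K.
W_by = nCᵥ(T₁ − T₂) = (2.8)(20.79)(568 − 434.9) = 7745 J.

W ≈ 7.74 kJ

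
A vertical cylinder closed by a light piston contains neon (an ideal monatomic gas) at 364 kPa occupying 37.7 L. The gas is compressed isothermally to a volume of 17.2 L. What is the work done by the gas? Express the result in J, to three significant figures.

W ≈ -10800 J

Isothermal: W = nRT ln(V₂/V₁) = P₁V₁ ln(V₂/V₁).
P₁V₁ = (364 kPa)(37.7 L) = 13723 J.
W = 13723 × ln(17.2/37.7) = 13723 × -0.7848
W_by_gas = -10769 J.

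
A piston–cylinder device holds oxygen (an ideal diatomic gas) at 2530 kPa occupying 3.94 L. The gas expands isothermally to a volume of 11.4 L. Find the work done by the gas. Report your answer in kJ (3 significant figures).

Isothermal: W = nRT ln(V₂/V₁) = P₁V₁ ln(V₂/V₁).
P₁V₁ = (2530 kPa)(3.94 L) = 9968 J.
W = 9968 × ln(11.4/3.94) = 9968 × 1.062
W_by_gas = 10591 J.

W ≈ 10.6 kJ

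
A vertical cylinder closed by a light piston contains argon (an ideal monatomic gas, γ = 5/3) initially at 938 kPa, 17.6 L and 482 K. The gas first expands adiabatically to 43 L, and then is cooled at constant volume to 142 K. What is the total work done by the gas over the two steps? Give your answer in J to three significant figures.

W_total ≈ 11100 J

Step 1 (adiabatic): W = (P₁V₁ − P₂V₂)/(γ−1) = (16509 − 9101)/0.667 = 11112 J.
Step 2 (isochoric): W = 0 (constant volume).
W_total = 11112 + 0 = 11112 J.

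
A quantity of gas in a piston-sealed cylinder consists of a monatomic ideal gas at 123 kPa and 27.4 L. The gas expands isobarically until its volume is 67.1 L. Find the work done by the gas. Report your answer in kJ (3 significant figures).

Isobaric: W = P ΔV.
W = (123 kPa)(67.1 − 27.4 L) = (123)(39.7) = 4883 J.

W ≈ 4.88 kJ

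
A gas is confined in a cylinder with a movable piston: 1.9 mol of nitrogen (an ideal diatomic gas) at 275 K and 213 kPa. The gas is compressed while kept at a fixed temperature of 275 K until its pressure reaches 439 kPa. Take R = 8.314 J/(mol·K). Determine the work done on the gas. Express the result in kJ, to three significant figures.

W ≈ 3.14 kJ

Isothermal process: W = nRT ln(V₂/V₁) = nRT ln(P₁/P₂).
W = (1.9)(8.314)(275) × ln(213/439)
  = 4344 × ln(0.4852) = 4344 × -0.7232
W_by_gas = -3142 J; work on gas = −W_by = 3142 J.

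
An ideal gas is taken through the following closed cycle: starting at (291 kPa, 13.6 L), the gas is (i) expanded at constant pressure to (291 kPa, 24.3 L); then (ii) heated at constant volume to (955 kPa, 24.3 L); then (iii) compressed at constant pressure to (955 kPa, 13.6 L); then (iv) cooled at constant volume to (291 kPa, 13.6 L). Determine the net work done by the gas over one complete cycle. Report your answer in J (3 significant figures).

W_net ≈ -7100 J

Constant-volume legs do no work.
W(i) = (291)(24.3 − 13.6) = 3114 J; W(iii) = (955)(13.6 − 24.3) = -10219 J.
W_net = 3114 − 10219 = -7105 J (the counter-clockwise enclosed area).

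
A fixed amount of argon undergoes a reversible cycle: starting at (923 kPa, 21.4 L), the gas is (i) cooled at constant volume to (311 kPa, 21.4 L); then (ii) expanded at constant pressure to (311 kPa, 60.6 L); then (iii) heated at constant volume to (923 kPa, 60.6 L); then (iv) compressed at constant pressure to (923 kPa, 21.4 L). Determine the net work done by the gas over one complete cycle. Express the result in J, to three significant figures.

Constant-volume legs do no work.
W(ii) = (311)(60.6 − 21.4) = 12191 J; W(iv) = (923)(21.4 − 60.6) = -36182 J.
W_net = 12191 − 36182 = -23990 J (the counter-clockwise enclosed area).

W_net ≈ -24000 J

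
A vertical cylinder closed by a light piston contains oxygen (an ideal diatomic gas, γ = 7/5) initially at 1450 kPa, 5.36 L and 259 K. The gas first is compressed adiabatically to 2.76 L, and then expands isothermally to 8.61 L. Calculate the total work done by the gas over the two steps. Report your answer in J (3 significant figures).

W_total ≈ 5620 J

Step 1 (adiabatic): W = (P₁V₁ − P₂V₂)/(γ−1) = (7772 − 10135)/0.4 = -5908 J.
After step 1: P = 3672 kPa, V = 2.76 L, T = 337.8 K.
Step 2 (isothermal): W = P₁V₁ ln(V₂/V₁) = (10135) ln(8.61/2.76) = 11531 J.
W_total = -5908 + 11531 = 5623 J.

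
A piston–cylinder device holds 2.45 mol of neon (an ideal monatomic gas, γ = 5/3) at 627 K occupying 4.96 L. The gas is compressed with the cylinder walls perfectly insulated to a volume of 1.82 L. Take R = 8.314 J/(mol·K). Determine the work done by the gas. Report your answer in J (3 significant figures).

W ≈ -18200 J

Adiabatic: TV^(γ−1) = const with γ = 5/3.
T₂ = T₁ (V₁/V₂)^(γ−1) = 627 × (4.96/1.82)^0.667 = 627 × 1.951 = 1223 K.
W_by = nCᵥ(T₁ − T₂) = (2.45)(12.47)(627 − 1223) = -18220 J.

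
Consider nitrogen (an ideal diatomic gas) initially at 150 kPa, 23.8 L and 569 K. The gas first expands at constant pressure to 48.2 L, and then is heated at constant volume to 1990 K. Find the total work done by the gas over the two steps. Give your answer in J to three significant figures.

W_total ≈ 3660 J

Step 1 (isobaric): W = PΔV = (150 kPa)(48.2 − 23.8 L) = 3660 J.
Step 2 (isochoric): W = 0 (constant volume).
W_total = 3660 + 0 = 3660 J.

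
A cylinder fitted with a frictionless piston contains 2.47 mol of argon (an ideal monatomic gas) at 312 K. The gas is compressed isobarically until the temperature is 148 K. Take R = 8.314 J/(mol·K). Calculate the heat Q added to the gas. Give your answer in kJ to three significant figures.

Q ≈ -8.42 kJ

Isobaric: W = nRΔT = (2.47)(8.314)(-164) = -3368 J.
ΔU = nCᵥΔT with Cᵥ = 3R/2: ΔU = (2.47)(12.47)(-164) = -5052 J.
Q = ΔU + W = -5052 − 3368 = -8420 J.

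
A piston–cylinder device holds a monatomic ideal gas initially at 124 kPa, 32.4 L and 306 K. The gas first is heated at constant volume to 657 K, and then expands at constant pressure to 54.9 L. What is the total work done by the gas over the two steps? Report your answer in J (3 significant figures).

W_total ≈ 5990 J

Step 1 (isochoric): W = 0 (constant volume).
After step 1: P = 266.2 kPa (V unchanged).
Step 2 (isobaric): W = PΔV = (266.2 kPa)(54.9 − 32.4 L) = 5990 J.
W_total = 0 + 5990 = 5990 J.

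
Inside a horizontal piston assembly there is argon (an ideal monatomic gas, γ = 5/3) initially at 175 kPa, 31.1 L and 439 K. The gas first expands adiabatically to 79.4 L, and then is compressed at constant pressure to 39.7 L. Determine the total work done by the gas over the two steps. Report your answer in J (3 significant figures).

W_total ≈ 2340 J

Step 1 (adiabatic): W = (P₁V₁ − P₂V₂)/(γ−1) = (5442 − 2914)/0.667 = 3793 J.
After step 1: P = 36.69 kPa, V = 79.4 L, T = 235 K.
Step 2 (isobaric): W = PΔV = (36.69 kPa)(39.7 − 79.4 L) = -1457 J.
W_total = 3793 − 1457 = 2337 J.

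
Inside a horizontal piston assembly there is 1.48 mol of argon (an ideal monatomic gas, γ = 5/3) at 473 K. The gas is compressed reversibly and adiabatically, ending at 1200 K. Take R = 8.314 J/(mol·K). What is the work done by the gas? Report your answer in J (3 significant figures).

W ≈ -13400 J

Adiabatic ⇒ Q = 0, so W_by = −ΔU = nCᵥ(T₁ − T₂).
Cᵥ = 3R/2 = 12.47 J/(mol·K).
W = (1.48)(12.47)(473 − 1200) = -13418 J.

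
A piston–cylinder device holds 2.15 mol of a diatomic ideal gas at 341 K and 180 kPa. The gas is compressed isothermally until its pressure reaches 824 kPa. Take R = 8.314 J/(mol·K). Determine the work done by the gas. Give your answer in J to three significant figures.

W ≈ -9270 J

Isothermal process: W = nRT ln(V₂/V₁) = nRT ln(P₁/P₂).
W = (2.15)(8.314)(341) × ln(180/824)
  = 6095 × ln(0.2184) = 6095 × -1.521
W_by_gas = -9272 J.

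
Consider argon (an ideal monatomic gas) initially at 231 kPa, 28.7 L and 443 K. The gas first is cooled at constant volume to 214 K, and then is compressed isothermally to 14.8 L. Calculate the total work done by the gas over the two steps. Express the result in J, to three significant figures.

W_total ≈ -2120 J

Step 1 (isochoric): W = 0 (constant volume).
After step 1: P = 111.6 kPa (V unchanged).
Step 2 (isothermal): W = P₁V₁ ln(V₂/V₁) = (3203) ln(14.8/28.7) = -2121 J.
W_total = 0 − 2121 = -2121 J.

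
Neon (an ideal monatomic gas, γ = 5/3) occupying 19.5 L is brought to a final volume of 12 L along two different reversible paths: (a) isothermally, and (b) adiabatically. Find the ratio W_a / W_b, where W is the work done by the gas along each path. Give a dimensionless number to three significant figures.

Path (a) isothermal: W = P₁V₁ ln(V₂/V₁) → W_a/(P₁V₁) = -0.4855.
Path (b) adiabatic: W = P₁V₁(1 − (V₁/V₂)^(γ−1))/(γ−1) → W_b/(P₁V₁) = -0.5733.
W_a / W_b = -0.4855 / -0.5733 = 0.8469.

W_a / W_b ≈ 0.847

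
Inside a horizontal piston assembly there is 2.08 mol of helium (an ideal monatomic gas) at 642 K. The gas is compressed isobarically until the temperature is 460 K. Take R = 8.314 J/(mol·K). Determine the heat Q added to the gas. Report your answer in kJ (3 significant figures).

Isobaric: W = nRΔT = (2.08)(8.314)(-182) = -3147 J.
ΔU = nCᵥΔT with Cᵥ = 3R/2: ΔU = (2.08)(12.47)(-182) = -4721 J.
Q = ΔU + W = -4721 − 3147 = -7868 J.

Q ≈ -7.87 kJ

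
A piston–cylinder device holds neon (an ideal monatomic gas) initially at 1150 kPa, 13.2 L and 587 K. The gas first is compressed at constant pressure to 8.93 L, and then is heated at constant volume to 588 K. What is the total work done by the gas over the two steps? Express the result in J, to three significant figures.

W_total ≈ -4910 J

Step 1 (isobaric): W = PΔV = (1150 kPa)(8.93 − 13.2 L) = -4910 J.
Step 2 (isochoric): W = 0 (constant volume).
W_total = -4910 + 0 = -4910 J.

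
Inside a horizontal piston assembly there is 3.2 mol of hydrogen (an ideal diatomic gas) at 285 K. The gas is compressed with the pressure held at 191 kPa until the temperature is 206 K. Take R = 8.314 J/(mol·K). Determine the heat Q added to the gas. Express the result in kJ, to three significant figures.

Q ≈ -7.36 kJ

Isobaric: W = nRΔT = (3.2)(8.314)(-79) = -2102 J.
ΔU = nCᵥΔT with Cᵥ = 5R/2: ΔU = (3.2)(20.79)(-79) = -5254 J.
Q = ΔU + W = -5254 − 2102 = -7356 J.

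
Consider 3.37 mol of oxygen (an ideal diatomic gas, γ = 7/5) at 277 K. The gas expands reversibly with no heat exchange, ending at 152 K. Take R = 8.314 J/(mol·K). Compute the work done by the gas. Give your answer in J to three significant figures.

W ≈ 8760 J

Adiabatic ⇒ Q = 0, so W_by = −ΔU = nCᵥ(T₁ − T₂).
Cᵥ = 5R/2 = 20.79 J/(mol·K).
W = (3.37)(20.79)(277 − 152) = 8756 J.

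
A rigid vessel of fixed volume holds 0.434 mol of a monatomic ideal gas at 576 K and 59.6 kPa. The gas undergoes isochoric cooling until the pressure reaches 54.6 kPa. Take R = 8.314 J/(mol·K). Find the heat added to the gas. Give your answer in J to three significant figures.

Constant volume ⇒ W = 0, so Q = ΔU = nCᵥΔT with Cᵥ = 3R/2 = 12.47 J/(mol·K).
At constant V, T₂/T₁ = P₂/P₁ ⇒ ΔT = T₁(P₂/P₁ − 1) = 576·(54.6/59.6 − 1) = -48.32 K.
ΔU = (0.434)(12.47)(-48.32) = -261.5 J.

Q ≈ -262 J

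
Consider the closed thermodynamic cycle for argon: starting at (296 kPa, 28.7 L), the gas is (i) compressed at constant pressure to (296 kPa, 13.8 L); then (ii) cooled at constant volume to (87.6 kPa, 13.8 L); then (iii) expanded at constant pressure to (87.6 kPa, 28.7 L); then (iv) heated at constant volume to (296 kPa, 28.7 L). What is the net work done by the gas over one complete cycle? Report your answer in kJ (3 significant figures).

W_net ≈ -3.11 kJ

Constant-volume legs do no work.
W(i) = (296)(13.8 − 28.7) = -4410 J; W(iii) = (87.6)(28.7 − 13.8) = 1305 J.
W_net = -4410 + 1305 = -3105 J (the counter-clockwise enclosed area).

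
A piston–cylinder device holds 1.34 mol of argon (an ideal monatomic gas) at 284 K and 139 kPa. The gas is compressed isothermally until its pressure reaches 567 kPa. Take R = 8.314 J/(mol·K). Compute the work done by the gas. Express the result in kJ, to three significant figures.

W ≈ -4.45 kJ

Isothermal process: W = nRT ln(V₂/V₁) = nRT ln(P₁/P₂).
W = (1.34)(8.314)(284) × ln(139/567)
  = 3164 × ln(0.2451) = 3164 × -1.406
W_by_gas = -4448 J.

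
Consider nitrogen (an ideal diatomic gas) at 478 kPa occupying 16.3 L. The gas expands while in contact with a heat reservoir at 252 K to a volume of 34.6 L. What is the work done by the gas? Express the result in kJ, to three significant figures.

Isothermal: W = nRT ln(V₂/V₁) = P₁V₁ ln(V₂/V₁).
P₁V₁ = (478 kPa)(16.3 L) = 7791 J.
W = 7791 × ln(34.6/16.3) = 7791 × 0.7527
W_by_gas = 5864 J.

W ≈ 5.86 kJ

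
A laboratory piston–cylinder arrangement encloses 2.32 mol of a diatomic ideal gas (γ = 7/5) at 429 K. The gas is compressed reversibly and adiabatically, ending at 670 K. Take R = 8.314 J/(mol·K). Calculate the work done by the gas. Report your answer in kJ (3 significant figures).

W ≈ -11.6 kJ

Adiabatic ⇒ Q = 0, so W_by = −ΔU = nCᵥ(T₁ − T₂).
Cᵥ = 5R/2 = 20.79 J/(mol·K).
W = (2.32)(20.79)(429 − 670) = -11621 J.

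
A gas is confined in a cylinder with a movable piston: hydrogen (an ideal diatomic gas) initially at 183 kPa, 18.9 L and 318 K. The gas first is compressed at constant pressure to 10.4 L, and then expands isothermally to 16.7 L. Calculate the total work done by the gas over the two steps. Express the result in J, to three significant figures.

W_total ≈ -654 J

Step 1 (isobaric): W = PΔV = (183 kPa)(10.4 − 18.9 L) = -1555 J.
After step 1: P = 183 kPa, V = 10.4 L, T = 175 K.
Step 2 (isothermal): W = P₁V₁ ln(V₂/V₁) = (1903) ln(16.7/10.4) = 901.4 J.
W_total = -1555 + 901.4 = -654.1 J.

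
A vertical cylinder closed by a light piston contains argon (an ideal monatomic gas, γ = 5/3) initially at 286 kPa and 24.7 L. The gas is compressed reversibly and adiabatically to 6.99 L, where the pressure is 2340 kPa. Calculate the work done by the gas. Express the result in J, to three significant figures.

W ≈ -13900 J

Adiabatic: W = (P₁V₁ − P₂V₂)/(γ − 1) with γ = 5/3.
P₁V₁ = 7064 J, P₂V₂ = 16357 J.
W = (7064 − 16357) / 0.6667 = -13939 J.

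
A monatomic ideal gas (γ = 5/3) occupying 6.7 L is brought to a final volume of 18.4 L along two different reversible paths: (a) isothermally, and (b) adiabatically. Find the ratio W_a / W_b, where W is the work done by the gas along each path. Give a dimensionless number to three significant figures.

Path (a) isothermal: W = P₁V₁ ln(V₂/V₁) → W_a/(P₁V₁) = 1.01.
Path (b) adiabatic: W = P₁V₁(1 − (V₁/V₂)^(γ−1))/(γ−1) → W_b/(P₁V₁) = 0.7351.
W_a / W_b = 1.01 / 0.7351 = 1.374.

W_a / W_b ≈ 1.37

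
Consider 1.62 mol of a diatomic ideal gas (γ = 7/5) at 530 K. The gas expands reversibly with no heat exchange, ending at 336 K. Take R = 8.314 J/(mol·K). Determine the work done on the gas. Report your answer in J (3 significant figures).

Adiabatic ⇒ Q = 0, so W_by = −ΔU = nCᵥ(T₁ − T₂).
Cᵥ = 5R/2 = 20.79 J/(mol·K).
W = (1.62)(20.79)(530 − 336) = 6532 J.
Work on gas = −W_by = -6532 J.

W ≈ -6530 J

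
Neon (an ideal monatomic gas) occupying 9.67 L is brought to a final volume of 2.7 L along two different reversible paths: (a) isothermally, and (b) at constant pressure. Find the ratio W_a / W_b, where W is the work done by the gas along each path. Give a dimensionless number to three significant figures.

W_a / W_b ≈ 1.77

Path (a) isothermal: W = P₁V₁ ln(V₂/V₁) → W_a/(P₁V₁) = -1.276.
Path (b) isobaric: W = P₁(V₂ − V₁) → W_b/(P₁V₁) = -0.7208.
W_a / W_b = -1.276 / -0.7208 = 1.77.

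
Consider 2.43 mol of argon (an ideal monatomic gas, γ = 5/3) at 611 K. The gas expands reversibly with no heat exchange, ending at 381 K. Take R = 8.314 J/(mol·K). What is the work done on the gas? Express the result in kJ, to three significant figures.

Adiabatic ⇒ Q = 0, so W_by = −ΔU = nCᵥ(T₁ − T₂).
Cᵥ = 3R/2 = 12.47 J/(mol·K).
W = (2.43)(12.47)(611 − 381) = 6970 J.
Work on gas = −W_by = -6970 J.

W ≈ -6.97 kJ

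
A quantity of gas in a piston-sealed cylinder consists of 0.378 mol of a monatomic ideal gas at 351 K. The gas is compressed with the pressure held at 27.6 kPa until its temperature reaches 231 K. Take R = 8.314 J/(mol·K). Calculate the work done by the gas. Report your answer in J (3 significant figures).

Isobaric: W = P ΔV = nR ΔT.
W = (0.378)(8.314)(231 − 351) = -377.1 J.

W ≈ -377 J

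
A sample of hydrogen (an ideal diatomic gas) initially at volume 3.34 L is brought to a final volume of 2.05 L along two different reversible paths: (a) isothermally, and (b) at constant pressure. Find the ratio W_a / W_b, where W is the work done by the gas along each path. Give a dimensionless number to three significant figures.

Path (a) isothermal: W = P₁V₁ ln(V₂/V₁) → W_a/(P₁V₁) = -0.4881.
Path (b) isobaric: W = P₁(V₂ − V₁) → W_b/(P₁V₁) = -0.3862.
W_a / W_b = -0.4881 / -0.3862 = 1.264.

W_a / W_b ≈ 1.26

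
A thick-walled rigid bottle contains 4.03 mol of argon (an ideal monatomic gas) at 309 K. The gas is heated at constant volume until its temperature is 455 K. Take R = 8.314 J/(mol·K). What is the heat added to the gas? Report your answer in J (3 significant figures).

Q ≈ 7340 J

Constant volume ⇒ W = 0, so Q = ΔU = nCᵥΔT with Cᵥ = 3R/2 = 12.47 J/(mol·K).
ΔU = (4.03)(12.47)(455 − 309) = 7338 J.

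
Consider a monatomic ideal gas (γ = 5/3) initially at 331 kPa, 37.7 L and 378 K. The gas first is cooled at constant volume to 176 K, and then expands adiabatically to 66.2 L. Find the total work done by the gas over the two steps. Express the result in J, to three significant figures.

Step 1 (isochoric): W = 0 (constant volume).
After step 1: P = 154.1 kPa (V unchanged).
Step 2 (adiabatic): W = (P₁V₁ − P₂V₂)/(γ−1) = (5810 − 3992)/0.667 = 2727 J.
W_total = 0 + 2727 = 2727 J.

W_total ≈ 2730 J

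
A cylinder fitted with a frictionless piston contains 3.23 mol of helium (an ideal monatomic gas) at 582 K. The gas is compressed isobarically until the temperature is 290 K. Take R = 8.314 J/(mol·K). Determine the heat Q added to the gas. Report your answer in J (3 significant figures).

Isobaric: W = nRΔT = (3.23)(8.314)(-292) = -7841 J.
ΔU = nCᵥΔT with Cᵥ = 3R/2: ΔU = (3.23)(12.47)(-292) = -11762 J.
Q = ΔU + W = -11762 − 7841 = -19604 J.

Q ≈ -19600 J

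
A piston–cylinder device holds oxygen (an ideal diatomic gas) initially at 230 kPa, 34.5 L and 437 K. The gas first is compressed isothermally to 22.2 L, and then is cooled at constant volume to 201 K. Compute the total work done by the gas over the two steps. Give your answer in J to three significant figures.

Step 1 (isothermal): W = P₁V₁ ln(V₂/V₁) = (7935) ln(22.2/34.5) = -3498 J.
Step 2 (isochoric): W = 0 (constant volume).
W_total = -3498 + 0 = -3498 J.

W_total ≈ -3500 J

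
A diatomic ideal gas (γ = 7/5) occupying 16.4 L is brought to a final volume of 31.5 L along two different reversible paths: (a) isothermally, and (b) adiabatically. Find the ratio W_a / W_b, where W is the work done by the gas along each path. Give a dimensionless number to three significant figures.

Path (a) isothermal: W = P₁V₁ ln(V₂/V₁) → W_a/(P₁V₁) = 0.6527.
Path (b) adiabatic: W = P₁V₁(1 − (V₁/V₂)^(γ−1))/(γ−1) → W_b/(P₁V₁) = 0.5745.
W_a / W_b = 0.6527 / 0.5745 = 1.136.

W_a / W_b ≈ 1.14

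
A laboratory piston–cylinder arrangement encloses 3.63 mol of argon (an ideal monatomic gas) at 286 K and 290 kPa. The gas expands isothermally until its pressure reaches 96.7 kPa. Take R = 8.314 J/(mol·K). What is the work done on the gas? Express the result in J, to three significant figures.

W ≈ -9480 J

Isothermal process: W = nRT ln(V₂/V₁) = nRT ln(P₁/P₂).
W = (3.63)(8.314)(286) × ln(290/96.7)
  = 8631 × ln(2.999) = 8631 × 1.098
W_by_gas = 9480 J; work on gas = −W_by = -9480 J.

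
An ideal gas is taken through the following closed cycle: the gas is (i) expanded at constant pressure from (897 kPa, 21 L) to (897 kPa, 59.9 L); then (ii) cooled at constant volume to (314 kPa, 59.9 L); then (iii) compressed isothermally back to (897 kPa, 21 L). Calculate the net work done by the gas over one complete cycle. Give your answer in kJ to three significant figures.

Leg (i): W = PΔV = (897)(59.9 − 21) = 34893 J.
Leg (ii): W = 0.
Leg (iii): W = PᵢVᵢ ln(V_f/Vᵢ) = (18809) ln(21/59.9) = -19714 J.
W_net = 34893 − 19714 = 15179 J.

W_net ≈ 15.2 kJ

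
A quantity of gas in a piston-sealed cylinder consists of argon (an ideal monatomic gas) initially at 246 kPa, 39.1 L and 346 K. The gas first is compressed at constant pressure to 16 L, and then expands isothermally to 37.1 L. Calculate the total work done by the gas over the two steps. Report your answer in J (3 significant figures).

Step 1 (isobaric): W = PΔV = (246 kPa)(16 − 39.1 L) = -5683 J.
After step 1: P = 246 kPa, V = 16 L, T = 141.6 K.
Step 2 (isothermal): W = P₁V₁ ln(V₂/V₁) = (3936) ln(37.1/16) = 3310 J.
W_total = -5683 + 3310 = -2372 J.

W_total ≈ -2370 J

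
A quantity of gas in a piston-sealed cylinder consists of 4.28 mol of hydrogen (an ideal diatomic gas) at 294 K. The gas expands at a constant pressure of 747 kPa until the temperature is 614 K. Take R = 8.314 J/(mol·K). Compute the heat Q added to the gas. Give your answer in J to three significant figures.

Isobaric: W = nRΔT = (4.28)(8.314)(320) = 11387 J.
ΔU = nCᵥΔT with Cᵥ = 5R/2: ΔU = (4.28)(20.79)(320) = 28467 J.
Q = ΔU + W = 28467 + 11387 = 39854 J.

Q ≈ 39900 J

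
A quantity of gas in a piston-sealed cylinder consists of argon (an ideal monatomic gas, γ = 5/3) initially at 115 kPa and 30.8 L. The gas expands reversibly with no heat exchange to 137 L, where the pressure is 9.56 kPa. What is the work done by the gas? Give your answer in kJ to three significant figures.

Adiabatic: W = (P₁V₁ − P₂V₂)/(γ − 1) with γ = 5/3.
P₁V₁ = 3542 J, P₂V₂ = 1310 J.
W = (3542 − 1310) / 0.6667 = 3348 J.

W ≈ 3.35 kJ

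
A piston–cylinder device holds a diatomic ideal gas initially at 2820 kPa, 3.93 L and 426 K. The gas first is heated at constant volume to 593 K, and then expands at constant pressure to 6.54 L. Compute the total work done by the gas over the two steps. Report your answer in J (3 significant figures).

Step 1 (isochoric): W = 0 (constant volume).
After step 1: P = 3925 kPa (V unchanged).
Step 2 (isobaric): W = PΔV = (3925 kPa)(6.54 − 3.93 L) = 10246 J.
W_total = 0 + 10246 = 10246 J.

W_total ≈ 10200 J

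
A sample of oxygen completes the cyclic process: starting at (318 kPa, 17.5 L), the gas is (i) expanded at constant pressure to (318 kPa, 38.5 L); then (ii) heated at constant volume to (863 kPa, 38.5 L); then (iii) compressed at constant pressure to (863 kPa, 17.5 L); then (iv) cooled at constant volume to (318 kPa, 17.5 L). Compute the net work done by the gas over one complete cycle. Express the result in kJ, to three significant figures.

W_net ≈ -11.4 kJ

Constant-volume legs do no work.
W(i) = (318)(38.5 − 17.5) = 6678 J; W(iii) = (863)(17.5 − 38.5) = -18123 J.
W_net = 6678 − 18123 = -11445 J (the counter-clockwise enclosed area).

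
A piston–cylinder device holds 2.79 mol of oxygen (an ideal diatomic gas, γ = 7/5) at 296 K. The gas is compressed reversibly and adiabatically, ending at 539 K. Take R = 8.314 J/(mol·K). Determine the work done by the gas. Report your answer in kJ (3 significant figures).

W ≈ -14.1 kJ

Adiabatic ⇒ Q = 0, so W_by = −ΔU = nCᵥ(T₁ − T₂).
Cᵥ = 5R/2 = 20.79 J/(mol·K).
W = (2.79)(20.79)(296 − 539) = -14092 J.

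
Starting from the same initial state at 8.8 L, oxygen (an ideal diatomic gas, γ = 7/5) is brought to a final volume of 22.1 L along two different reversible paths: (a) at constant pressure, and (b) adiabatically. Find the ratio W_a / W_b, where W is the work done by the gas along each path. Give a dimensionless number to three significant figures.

W_a / W_b ≈ 1.96

Path (a) isobaric: W = P₁(V₂ − V₁) → W_a/(P₁V₁) = 1.511.
Path (b) adiabatic: W = P₁V₁(1 − (V₁/V₂)^(γ−1))/(γ−1) → W_b/(P₁V₁) = 0.7703.
W_a / W_b = 1.511 / 0.7703 = 1.962.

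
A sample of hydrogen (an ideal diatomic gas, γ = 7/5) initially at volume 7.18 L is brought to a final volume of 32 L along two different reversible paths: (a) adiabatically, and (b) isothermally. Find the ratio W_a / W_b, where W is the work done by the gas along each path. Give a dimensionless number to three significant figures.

Path (a) adiabatic: W = P₁V₁(1 − (V₁/V₂)^(γ−1))/(γ−1) → W_a/(P₁V₁) = 1.125.
Path (b) isothermal: W = P₁V₁ ln(V₂/V₁) → W_b/(P₁V₁) = 1.494.
W_a / W_b = 1.125 / 1.494 = 0.7527.

W_a / W_b ≈ 0.753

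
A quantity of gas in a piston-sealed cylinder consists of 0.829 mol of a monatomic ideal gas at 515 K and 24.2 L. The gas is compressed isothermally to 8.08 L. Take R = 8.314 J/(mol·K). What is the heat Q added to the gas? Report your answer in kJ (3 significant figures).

Isothermal ⇒ ΔU = 0, so Q = W = nRT ln(V₂/V₁).
Q = (0.829)(8.314)(515) ln(8.08/24.2) = 3550 × -1.097 = -3894 J.

Q ≈ -3.89 kJ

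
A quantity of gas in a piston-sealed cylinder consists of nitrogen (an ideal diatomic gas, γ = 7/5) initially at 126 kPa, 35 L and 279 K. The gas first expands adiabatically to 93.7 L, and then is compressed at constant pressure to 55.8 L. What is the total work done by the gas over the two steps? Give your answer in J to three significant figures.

Step 1 (adiabatic): W = (P₁V₁ − P₂V₂)/(γ−1) = (4410 − 2974)/0.4 = 3590 J.
After step 1: P = 31.74 kPa, V = 93.7 L, T = 188.2 K.
Step 2 (isobaric): W = PΔV = (31.74 kPa)(55.8 − 93.7 L) = -1203 J.
W_total = 3590 − 1203 = 2386 J.

W_total ≈ 2390 J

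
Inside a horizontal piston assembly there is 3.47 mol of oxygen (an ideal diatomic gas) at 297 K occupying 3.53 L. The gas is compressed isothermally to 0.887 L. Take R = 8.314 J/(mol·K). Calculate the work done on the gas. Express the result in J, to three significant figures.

Isothermal: W = nRT ln(V₂/V₁).
W = (3.47)(8.314)(297) × ln(0.887/3.53)
  = 8568 × -1.381
W_by_gas = -11835 J; work on gas = −W_by = 11835 J.

W ≈ 11800 J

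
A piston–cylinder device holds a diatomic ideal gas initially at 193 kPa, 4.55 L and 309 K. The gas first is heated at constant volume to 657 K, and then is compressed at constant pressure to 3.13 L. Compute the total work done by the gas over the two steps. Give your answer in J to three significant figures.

W_total ≈ -583 J

Step 1 (isochoric): W = 0 (constant volume).
After step 1: P = 410.4 kPa (V unchanged).
Step 2 (isobaric): W = PΔV = (410.4 kPa)(3.13 − 4.55 L) = -582.7 J.
W_total = 0 − 582.7 = -582.7 J.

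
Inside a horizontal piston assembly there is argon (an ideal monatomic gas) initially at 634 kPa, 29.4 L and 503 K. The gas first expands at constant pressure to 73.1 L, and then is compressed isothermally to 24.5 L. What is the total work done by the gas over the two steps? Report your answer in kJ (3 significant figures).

W_total ≈ -23.0 kJ

Step 1 (isobaric): W = PΔV = (634 kPa)(73.1 − 29.4 L) = 27706 J.
After step 1: P = 634 kPa, V = 73.1 L, T = 1251 K.
Step 2 (isothermal): W = P₁V₁ ln(V₂/V₁) = (46345) ln(24.5/73.1) = -50663 J.
W_total = 27706 − 50663 = -22957 J.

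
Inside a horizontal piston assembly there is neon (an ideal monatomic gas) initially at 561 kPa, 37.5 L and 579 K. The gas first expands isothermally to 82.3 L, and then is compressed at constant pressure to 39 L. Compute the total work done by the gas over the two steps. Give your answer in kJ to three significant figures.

Step 1 (isothermal): W = P₁V₁ ln(V₂/V₁) = (21038) ln(82.3/37.5) = 16536 J.
After step 1: P = 255.6 kPa, V = 82.3 L, T = 579 K.
Step 2 (isobaric): W = PΔV = (255.6 kPa)(39 − 82.3 L) = -11068 J.
W_total = 16536 − 11068 = 5468 J.

W_total ≈ 5.47 kJ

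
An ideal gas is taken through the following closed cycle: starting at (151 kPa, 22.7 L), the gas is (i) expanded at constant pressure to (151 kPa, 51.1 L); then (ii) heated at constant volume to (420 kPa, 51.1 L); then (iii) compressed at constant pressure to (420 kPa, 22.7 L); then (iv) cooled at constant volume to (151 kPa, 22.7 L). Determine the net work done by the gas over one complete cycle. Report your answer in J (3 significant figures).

W_net ≈ -7640 J

Constant-volume legs do no work.
W(i) = (151)(51.1 − 22.7) = 4288 J; W(iii) = (420)(22.7 − 51.1) = -11928 J.
W_net = 4288 − 11928 = -7640 J (the counter-clockwise enclosed area).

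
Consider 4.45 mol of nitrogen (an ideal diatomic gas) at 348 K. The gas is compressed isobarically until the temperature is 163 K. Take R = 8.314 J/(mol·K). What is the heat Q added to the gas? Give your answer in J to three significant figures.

Q ≈ -24000 J

Isobaric: W = nRΔT = (4.45)(8.314)(-185) = -6845 J.
ΔU = nCᵥΔT with Cᵥ = 5R/2: ΔU = (4.45)(20.79)(-185) = -17111 J.
Q = ΔU + W = -17111 − 6845 = -23956 J.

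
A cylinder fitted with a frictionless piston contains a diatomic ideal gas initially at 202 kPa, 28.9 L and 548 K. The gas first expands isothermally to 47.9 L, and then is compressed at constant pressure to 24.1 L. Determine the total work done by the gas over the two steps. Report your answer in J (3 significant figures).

W_total ≈ 49.1 J

Step 1 (isothermal): W = P₁V₁ ln(V₂/V₁) = (5838) ln(47.9/28.9) = 2950 J.
After step 1: P = 121.9 kPa, V = 47.9 L, T = 548 K.
Step 2 (isobaric): W = PΔV = (121.9 kPa)(24.1 − 47.9 L) = -2901 J.
W_total = 2950 − 2901 = 49.07 J.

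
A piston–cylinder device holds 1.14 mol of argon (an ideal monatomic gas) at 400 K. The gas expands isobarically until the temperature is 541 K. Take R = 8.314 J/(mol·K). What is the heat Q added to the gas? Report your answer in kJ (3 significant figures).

Q ≈ 3.34 kJ

Isobaric: W = nRΔT = (1.14)(8.314)(141) = 1336 J.
ΔU = nCᵥΔT with Cᵥ = 3R/2: ΔU = (1.14)(12.47)(141) = 2005 J.
Q = ΔU + W = 2005 + 1336 = 3341 J.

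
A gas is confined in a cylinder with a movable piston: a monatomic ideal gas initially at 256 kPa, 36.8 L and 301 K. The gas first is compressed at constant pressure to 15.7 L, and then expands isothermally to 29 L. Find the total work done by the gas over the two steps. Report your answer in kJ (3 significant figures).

W_total ≈ -2.94 kJ

Step 1 (isobaric): W = PΔV = (256 kPa)(15.7 − 36.8 L) = -5402 J.
After step 1: P = 256 kPa, V = 15.7 L, T = 128.4 K.
Step 2 (isothermal): W = P₁V₁ ln(V₂/V₁) = (4019) ln(29/15.7) = 2466 J.
W_total = -5402 + 2466 = -2935 J.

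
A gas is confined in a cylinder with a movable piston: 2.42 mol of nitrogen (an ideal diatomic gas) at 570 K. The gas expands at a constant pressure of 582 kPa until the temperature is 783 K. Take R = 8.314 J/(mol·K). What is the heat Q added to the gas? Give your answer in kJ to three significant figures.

Isobaric: W = nRΔT = (2.42)(8.314)(213) = 4286 J.
ΔU = nCᵥΔT with Cᵥ = 5R/2: ΔU = (2.42)(20.79)(213) = 10714 J.
Q = ΔU + W = 10714 + 4286 = 14999 J.

Q ≈ 15.0 kJ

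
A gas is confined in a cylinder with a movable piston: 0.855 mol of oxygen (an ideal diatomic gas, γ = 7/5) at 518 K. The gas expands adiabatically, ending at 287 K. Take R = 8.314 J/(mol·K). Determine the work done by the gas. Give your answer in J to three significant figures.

Adiabatic ⇒ Q = 0, so W_by = −ΔU = nCᵥ(T₁ − T₂).
Cᵥ = 5R/2 = 20.79 J/(mol·K).
W = (0.855)(20.79)(518 − 287) = 4105 J.

W ≈ 4110 J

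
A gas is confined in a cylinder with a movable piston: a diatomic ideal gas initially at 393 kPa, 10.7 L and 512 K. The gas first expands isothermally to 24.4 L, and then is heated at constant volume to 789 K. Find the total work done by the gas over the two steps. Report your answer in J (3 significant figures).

W_total ≈ 3470 J

Step 1 (isothermal): W = P₁V₁ ln(V₂/V₁) = (4205) ln(24.4/10.7) = 3466 J.
Step 2 (isochoric): W = 0 (constant volume).
W_total = 3466 + 0 = 3466 J.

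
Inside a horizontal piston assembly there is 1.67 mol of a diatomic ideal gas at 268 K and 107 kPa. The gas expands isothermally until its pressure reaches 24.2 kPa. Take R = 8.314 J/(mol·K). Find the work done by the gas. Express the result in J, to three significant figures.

W ≈ 5530 J

Isothermal process: W = nRT ln(V₂/V₁) = nRT ln(P₁/P₂).
W = (1.67)(8.314)(268) × ln(107/24.2)
  = 3721 × ln(4.421) = 3721 × 1.486
W_by_gas = 5531 J.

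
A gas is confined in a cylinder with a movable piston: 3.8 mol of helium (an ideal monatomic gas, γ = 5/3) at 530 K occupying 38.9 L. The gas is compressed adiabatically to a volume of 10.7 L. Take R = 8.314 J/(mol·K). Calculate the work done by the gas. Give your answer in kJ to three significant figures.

W ≈ -34.3 kJ

Adiabatic: TV^(γ−1) = const with γ = 5/3.
T₂ = T₁ (V₁/V₂)^(γ−1) = 530 × (38.9/10.7)^0.667 = 530 × 2.364 = 1253 K.
W_by = nCᵥ(T₁ − T₂) = (3.8)(12.47)(530 − 1253) = -34268 J.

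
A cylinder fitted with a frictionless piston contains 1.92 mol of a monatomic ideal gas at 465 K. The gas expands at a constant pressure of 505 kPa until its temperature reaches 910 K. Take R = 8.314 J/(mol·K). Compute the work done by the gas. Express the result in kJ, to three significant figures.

Isobaric: W = P ΔV = nR ΔT.
W = (1.92)(8.314)(910 − 465) = 7103 J.

W ≈ 7.10 kJ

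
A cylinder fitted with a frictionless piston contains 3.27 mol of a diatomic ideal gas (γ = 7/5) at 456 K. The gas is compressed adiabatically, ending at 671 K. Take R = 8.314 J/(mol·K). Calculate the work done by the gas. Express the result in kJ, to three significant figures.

W ≈ -14.6 kJ

Adiabatic ⇒ Q = 0, so W_by = −ΔU = nCᵥ(T₁ − T₂).
Cᵥ = 5R/2 = 20.79 J/(mol·K).
W = (3.27)(20.79)(456 − 671) = -14613 J.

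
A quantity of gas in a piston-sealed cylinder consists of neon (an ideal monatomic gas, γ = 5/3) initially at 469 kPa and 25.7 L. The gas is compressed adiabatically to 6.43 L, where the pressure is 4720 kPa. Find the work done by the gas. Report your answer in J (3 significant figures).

Adiabatic: W = (P₁V₁ − P₂V₂)/(γ − 1) with γ = 5/3.
P₁V₁ = 12053 J, P₂V₂ = 30350 J.
W = (12053 − 30350) / 0.6667 = -27444 J.

W ≈ -27400 J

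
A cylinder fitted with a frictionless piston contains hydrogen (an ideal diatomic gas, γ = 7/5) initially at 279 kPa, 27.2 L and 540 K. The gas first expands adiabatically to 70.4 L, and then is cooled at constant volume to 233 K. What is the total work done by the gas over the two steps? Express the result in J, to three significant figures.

Step 1 (adiabatic): W = (P₁V₁ − P₂V₂)/(γ−1) = (7589 − 5188)/0.4 = 6003 J.
Step 2 (isochoric): W = 0 (constant volume).
W_total = 6003 + 0 = 6003 J.

W_total ≈ 6000 J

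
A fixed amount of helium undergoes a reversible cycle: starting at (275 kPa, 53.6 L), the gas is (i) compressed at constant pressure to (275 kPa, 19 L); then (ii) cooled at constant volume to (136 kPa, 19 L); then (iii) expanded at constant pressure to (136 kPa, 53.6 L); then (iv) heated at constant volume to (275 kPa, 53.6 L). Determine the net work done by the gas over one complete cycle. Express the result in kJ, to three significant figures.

W_net ≈ -4.81 kJ

Constant-volume legs do no work.
W(i) = (275)(19 − 53.6) = -9515 J; W(iii) = (136)(53.6 − 19) = 4706 J.
W_net = -9515 + 4706 = -4809 J (the counter-clockwise enclosed area).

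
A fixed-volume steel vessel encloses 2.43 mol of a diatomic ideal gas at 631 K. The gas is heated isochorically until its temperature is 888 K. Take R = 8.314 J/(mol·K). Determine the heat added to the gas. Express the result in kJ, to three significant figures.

Q ≈ 13.0 kJ

Constant volume ⇒ W = 0, so Q = ΔU = nCᵥΔT with Cᵥ = 5R/2 = 20.79 J/(mol·K).
ΔU = (2.43)(20.79)(888 − 631) = 12980 J.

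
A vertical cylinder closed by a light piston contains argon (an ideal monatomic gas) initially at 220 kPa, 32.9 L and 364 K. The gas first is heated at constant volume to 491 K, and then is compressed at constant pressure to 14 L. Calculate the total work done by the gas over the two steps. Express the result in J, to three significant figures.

W_total ≈ -5610 J

Step 1 (isochoric): W = 0 (constant volume).
After step 1: P = 296.8 kPa (V unchanged).
Step 2 (isobaric): W = PΔV = (296.8 kPa)(14 − 32.9 L) = -5609 J.
W_total = 0 − 5609 = -5609 J.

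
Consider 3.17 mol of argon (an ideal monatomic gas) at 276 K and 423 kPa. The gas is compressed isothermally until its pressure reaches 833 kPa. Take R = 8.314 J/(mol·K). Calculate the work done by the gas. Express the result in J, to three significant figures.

W ≈ -4930 J

Isothermal process: W = nRT ln(V₂/V₁) = nRT ln(P₁/P₂).
W = (3.17)(8.314)(276) × ln(423/833)
  = 7274 × ln(0.5078) = 7274 × -0.6777
W_by_gas = -4929 J.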